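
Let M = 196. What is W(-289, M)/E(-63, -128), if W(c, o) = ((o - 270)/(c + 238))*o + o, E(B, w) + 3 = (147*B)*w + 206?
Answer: 3500/8638023 ≈ 0.00040519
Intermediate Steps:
E(B, w) = 203 + 147*B*w (E(B, w) = -3 + ((147*B)*w + 206) = -3 + (147*B*w + 206) = -3 + (206 + 147*B*w) = 203 + 147*B*w)
W(c, o) = o + o*(-270 + o)/(238 + c) (W(c, o) = ((-270 + o)/(238 + c))*o + o = o*(-270 + o)/(238 + c) + o = o + o*(-270 + o)/(238 + c))
W(-289, M)/E(-63, -128) = (196*(-32 - 289 + 196)/(238 - 289))/(203 + 147*(-63)*(-128)) = (196*(-125)/(-51))/(203 + 1185408) = (196*(-1/51)*(-125))/1185611 = (24500/51)*(1/1185611) = 3500/8638023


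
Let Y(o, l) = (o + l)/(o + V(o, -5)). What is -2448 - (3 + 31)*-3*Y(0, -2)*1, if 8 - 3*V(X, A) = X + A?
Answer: -32436/13 ≈ -2495.1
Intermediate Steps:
V(X, A) = 8/3 - A/3 - X/3 (V(X, A) = 8/3 - (X + A)/3 = 8/3 - (A + X)/3 = 8/3 + (-A/3 - X/3) = 8/3 - A/3 - X/3)
Y(o, l) = (l + o)/(13/3 + 2*o/3) (Y(o, l) = (o + l)/(o + (8/3 - 1/3*(-5) - o/3)) = (l + o)/(o + (8/3 + 5/3 - o/3)) = (l + o)/(o + (13/3 - o/3)) = (l + o)/(13/3 + 2*o/3))
-2448 - (3 + 31)*-3*Y(0, -2)*1 = -2448 - (3 + 31)*-9*(-2 + 0)/(13 + 2*0)*1 = -2448 - 34*-9*(-2)/(13 + 0)*1 = -2448 - 34*-9*(-2)/13*1 = -2448 - 34*-3*(-6/13)*1 = -2448 - 34*(18/13)*1 = -2448 - 34*18/13 = -2448 - 1*612/13 = -2448 - 612/13 = -32436/13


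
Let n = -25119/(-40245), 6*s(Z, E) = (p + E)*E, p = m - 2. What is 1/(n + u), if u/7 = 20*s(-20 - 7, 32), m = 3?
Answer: 13415/330553973 ≈ 4.0583e-5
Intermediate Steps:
p = 1 (p = 3 - 2 = 1)
s(Z, E) = E*(1 + E)/6 (s(Z, E) = ((1 + E)*E)/6 = (E*(1 + E))/6 = E*(1 + E)/6)
u = 24640 (u = 7*(20*((⅙)*32*(1 + 32))) = 7*(20*((⅙)*32*33)) = 7*(20*176) = 7*3520 = 24640)
n = 8373/13415 (n = -25119*(-1/40245) = 8373/13415 ≈ 0.62415)
1/(n + u) = 1/(8373/13415 + 24640) = 1/(330553973/13415) = 13415/330553973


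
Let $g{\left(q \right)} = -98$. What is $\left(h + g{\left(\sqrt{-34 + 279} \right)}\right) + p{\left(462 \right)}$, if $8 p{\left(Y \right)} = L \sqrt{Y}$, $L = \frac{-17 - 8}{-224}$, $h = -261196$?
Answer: $-261294 + \frac{25 \sqrt{462}}{1792} \approx -2.6129 \cdot 10^{5}$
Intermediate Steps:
$L = \frac{25}{224}$ ($L = \left(-17 - 8\right) \left(- \frac{1}{224}\right) = \left(-25\right) \left(- \frac{1}{224}\right) = \frac{25}{224} \approx 0.11161$)
$p{\left(Y \right)} = \frac{25 \sqrt{Y}}{1792}$ ($p{\left(Y \right)} = \frac{\frac{25}{224} \sqrt{Y}}{8} = \frac{25 \sqrt{Y}}{1792}$)
$\left(h + g{\left(\sqrt{-34 + 279} \right)}\right) + p{\left(462 \right)} = \left(-261196 - 98\right) + \frac{25 \sqrt{462}}{1792} = -261294 + \frac{25 \sqrt{462}}{1792}$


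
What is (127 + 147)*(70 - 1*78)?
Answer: -2192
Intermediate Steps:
(127 + 147)*(70 - 1*78) = 274*(70 - 78) = 274*(-8) = -2192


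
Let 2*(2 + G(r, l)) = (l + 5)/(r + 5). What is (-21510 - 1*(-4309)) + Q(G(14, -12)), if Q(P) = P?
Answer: -653721/38 ≈ -17203.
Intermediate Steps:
G(r, l) = -2 + (5 + l)/(2*(5 + r)) (G(r, l) = -2 + ((l + 5)/(r + 5))/2 = -2 + ((5 + l)/(5 + r))/2 = -2 + (5 + l)/(2*(5 + r)))
(-21510 - 1*(-4309)) + Q(G(14, -12)) = (-21510 - 1*(-4309)) + (-15 - 12 - 4*14)/(2*(5 + 14)) = (-21510 + 4309) + (½)*(-15 - 12 - 56)/19 = -17201 + (½)*(1/19)*(-83) = -17201 - 83/38 = -653721/38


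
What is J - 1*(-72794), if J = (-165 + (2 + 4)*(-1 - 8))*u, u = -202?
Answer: 117032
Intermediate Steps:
J = 44238 (J = (-165 + (2 + 4)*(-1 - 8))*(-202) = (-165 + 6*(-9))*(-202) = (-165 - 54)*(-202) = -219*(-202) = 44238)
J - 1*(-72794) = 44238 - 1*(-72794) = 44238 + 72794 = 117032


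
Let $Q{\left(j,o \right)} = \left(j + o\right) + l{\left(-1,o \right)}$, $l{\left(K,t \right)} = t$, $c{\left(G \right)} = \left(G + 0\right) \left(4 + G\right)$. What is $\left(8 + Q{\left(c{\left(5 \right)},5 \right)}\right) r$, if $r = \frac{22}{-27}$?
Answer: $- \frac{154}{3} \approx -51.333$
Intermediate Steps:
$c{\left(G \right)} = G \left(4 + G\right)$
$r = - \frac{22}{27}$ ($r = 22 \left(- \frac{1}{27}\right) = - \frac{22}{27} \approx -0.81481$)
$Q{\left(j,o \right)} = j + 2 o$ ($Q{\left(j,o \right)} = \left(j + o\right) + o = j + 2 o$)
$\left(8 + Q{\left(c{\left(5 \right)},5 \right)}\right) r = \left(8 + \left(5 \left(4 + 5\right) + 2 \cdot 5\right)\right) \left(- \frac{22}{27}\right) = \left(8 + \left(5 \cdot 9 + 10\right)\right) \left(- \frac{22}{27}\right) = \left(8 + \left(45 + 10\right)\right) \left(- \frac{22}{27}\right) = \left(8 + 55\right) \left(- \frac{22}{27}\right) = 63 \left(- \frac{22}{27}\right) = - \frac{154}{3}$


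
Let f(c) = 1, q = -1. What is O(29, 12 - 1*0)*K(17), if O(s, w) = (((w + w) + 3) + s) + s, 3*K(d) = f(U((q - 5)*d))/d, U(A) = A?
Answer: 5/3 ≈ 1.6667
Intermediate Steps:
K(d) = 1/(3*d) (K(d) = (1/d)/3 = 1/(3*d))
O(s, w) = 3 + 2*s + 2*w (O(s, w) = ((2*w + 3) + s) + s = ((3 + 2*w) + s) + s = (3 + s + 2*w) + s = 3 + 2*s + 2*w)
O(29, 12 - 1*0)*K(17) = (3 + 2*29 + 2*(12 - 1*0))*((⅓)/17) = (3 + 58 + 2*(12 + 0))*((⅓)*(1/17)) = (3 + 58 + 2*12)*(1/51) = (3 + 58 + 24)*(1/51) = 85*(1/51) = 5/3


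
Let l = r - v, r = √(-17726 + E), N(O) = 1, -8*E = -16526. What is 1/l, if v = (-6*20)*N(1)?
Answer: 480/120241 - 2*I*√62641/120241 ≈ 0.003992 - 0.004163*I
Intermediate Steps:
E = 8263/4 (E = -⅛*(-16526) = 8263/4 ≈ 2065.8)
r = I*√62641/2 (r = √(-17726 + 8263/4) = √(-62641/4) = I*√62641/2 ≈ 125.14*I)
v = -120 (v = -6*20*1 = -120*1 = -120)
l = 120 + I*√62641/2 (l = I*√62641/2 - 1*(-120) = I*√62641/2 + 120 = 120 + I*√62641/2 ≈ 120.0 + 125.14*I)
1/l = 1/(120 + I*√62641/2)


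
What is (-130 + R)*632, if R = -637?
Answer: -484744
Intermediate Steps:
(-130 + R)*632 = (-130 - 637)*632 = -767*632 = -484744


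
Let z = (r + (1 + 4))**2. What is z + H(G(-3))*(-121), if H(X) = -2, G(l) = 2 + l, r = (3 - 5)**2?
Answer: 323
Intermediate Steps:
r = 4 (r = (-2)**2 = 4)
z = 81 (z = (4 + (1 + 4))**2 = (4 + 5)**2 = 9**2 = 81)
z + H(G(-3))*(-121) = 81 - 2*(-121) = 81 + 242 = 323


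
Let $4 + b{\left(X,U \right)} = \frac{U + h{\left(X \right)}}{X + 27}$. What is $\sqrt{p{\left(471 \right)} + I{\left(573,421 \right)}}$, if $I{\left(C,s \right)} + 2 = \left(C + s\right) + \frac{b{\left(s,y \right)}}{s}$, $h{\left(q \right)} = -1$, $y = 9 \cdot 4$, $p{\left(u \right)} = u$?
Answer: $\frac{3 \sqrt{1843924849}}{3368} \approx 38.249$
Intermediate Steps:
$y = 36$
$b{\left(X,U \right)} = -4 + \frac{-1 + U}{27 + X}$ ($b{\left(X,U \right)} = -4 + \frac{U - 1}{X + 27} = -4 + \frac{-1 + U}{27 + X}$)
$I{\left(C,s \right)} = -2 + C + s + \frac{-73 - 4 s}{s \left(27 + s\right)}$ ($I{\left(C,s \right)} = -2 + \left(\left(C + s\right) + \frac{\frac{1}{27 + s} \left(-109 + 36 - 4 s\right)}{s}\right) = -2 + \left(\left(C + s\right) + \frac{\frac{1}{27 + s} \left(-73 - 4 s\right)}{s}\right) = -2 + \left(\left(C + s\right) + \frac{-73 - 4 s}{s \left(27 + s\right)}\right) = -2 + \left(C + s + \frac{-73 - 4 s}{s \left(27 + s\right)}\right) = -2 + C + s + \frac{-73 - 4 s}{s \left(27 + s\right)}$)
$\sqrt{p{\left(471 \right)} + I{\left(573,421 \right)}} = \sqrt{471 + \frac{-73 - 1684 + 421 \left(27 + 421\right) \left(-2 + 573 + 421\right)}{421 \left(27 + 421\right)}} = \sqrt{471 + \frac{-73 - 1684 + 421 \cdot 448 \cdot 992}{421 \cdot 448}} = \sqrt{471 + \frac{1}{421} \cdot \frac{1}{448} \left(-73 - 1684 + 187099136\right)} = \sqrt{471 + \frac{1}{421} \cdot \frac{1}{448} \cdot 187097379} = \sqrt{471 + \frac{26728197}{26944}} = \sqrt{\frac{39418821}{26944}} = \frac{3 \sqrt{1843924849}}{3368}$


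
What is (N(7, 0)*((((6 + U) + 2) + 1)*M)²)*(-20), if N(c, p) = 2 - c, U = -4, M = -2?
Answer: 10000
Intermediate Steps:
(N(7, 0)*((((6 + U) + 2) + 1)*M)²)*(-20) = ((2 - 1*7)*((((6 - 4) + 2) + 1)*(-2))²)*(-20) = ((2 - 7)*(((2 + 2) + 1)*(-2))²)*(-20) = -5*4*(4 + 1)²*(-20) = -5*(5*(-2))²*(-20) = -5*(-10)²*(-20) = -5*100*(-20) = -500*(-20) = 10000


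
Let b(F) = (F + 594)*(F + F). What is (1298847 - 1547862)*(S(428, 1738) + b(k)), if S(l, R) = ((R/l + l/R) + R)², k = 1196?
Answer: -63015049654079150449575/34583353156 ≈ -1.8221e+12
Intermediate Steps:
S(l, R) = (R + R/l + l/R)²
b(F) = 2*F*(594 + F) (b(F) = (594 + F)*(2*F) = 2*F*(594 + F))
(1298847 - 1547862)*(S(428, 1738) + b(k)) = (1298847 - 1547862)*((1738² + 428² + 428*1738²)²/(1738²*428²) + 2*1196*(594 + 1196)) = -249015*((1/3020644)*(1/183184)*(3020644 + 183184 + 428*3020644)² + 2*1196*1790) = -249015*((1/3020644)*(1/183184)*(3020644 + 183184 + 1292835632)² + 4281680) = -249015*((1/3020644)*(1/183184)*1296039460² + 4281680) = -249015*((1/3020644)*(1/183184)*1679718281877091600 + 4281680) = -249015*(104982392617318225/34583353156 + 4281680) = -249015*253057244158300305/34583353156 = -63015049654079150449575/34583353156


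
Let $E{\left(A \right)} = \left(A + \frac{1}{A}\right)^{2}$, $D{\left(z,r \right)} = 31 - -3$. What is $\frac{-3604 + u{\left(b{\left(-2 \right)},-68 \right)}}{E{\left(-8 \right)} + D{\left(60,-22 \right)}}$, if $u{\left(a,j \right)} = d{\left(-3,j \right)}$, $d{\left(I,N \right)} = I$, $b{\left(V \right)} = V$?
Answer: $- \frac{230848}{6401} \approx -36.064$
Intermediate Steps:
$D{\left(z,r \right)} = 34$ ($D{\left(z,r \right)} = 31 + 3 = 34$)
$u{\left(a,j \right)} = -3$
$\frac{-3604 + u{\left(b{\left(-2 \right)},-68 \right)}}{E{\left(-8 \right)} + D{\left(60,-22 \right)}} = \frac{-3604 - 3}{\frac{\left(1 + \left(-8\right)^{2}\right)^{2}}{64} + 34} = - \frac{3607}{\frac{\left(1 + 64\right)^{2}}{64} + 34} = - \frac{3607}{\frac{65^{2}}{64} + 34} = - \frac{3607}{\frac{1}{64} \cdot 4225 + 34} = - \frac{3607}{\frac{4225}{64} + 34} = - \frac{3607}{\frac{6401}{64}} = \left(-3607\right) \frac{64}{6401} = - \frac{230848}{6401}$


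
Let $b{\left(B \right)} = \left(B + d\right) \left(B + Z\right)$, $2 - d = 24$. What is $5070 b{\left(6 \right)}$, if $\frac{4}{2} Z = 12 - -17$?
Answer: $-1662960$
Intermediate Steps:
$Z = \frac{29}{2}$ ($Z = \frac{12 - -17}{2} = \frac{12 + 17}{2} = \frac{1}{2} \cdot 29 = \frac{29}{2} \approx 14.5$)
$d = -22$ ($d = 2 - 24 = -22$)
$b{\left(B \right)} = \left(-22 + B\right) \left(\frac{29}{2} + B\right)$ ($b{\left(B \right)} = \left(B - 22\right) \left(B + \frac{29}{2}\right) = \left(-22 + B\right) \left(\frac{29}{2} + B\right)$)
$5070 b{\left(6 \right)} = 5070 \left(-319 + 6^{2} - 45\right) = 5070 \left(-319 + 36 - 45\right) = 5070 \left(-328\right) = -1662960$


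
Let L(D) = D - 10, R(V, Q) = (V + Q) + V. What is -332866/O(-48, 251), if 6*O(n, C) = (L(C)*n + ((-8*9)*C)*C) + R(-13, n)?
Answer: 998598/2273857 ≈ 0.43916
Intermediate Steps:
R(V, Q) = Q + 2*V (R(V, Q) = (Q + V) + V = Q + 2*V)
L(D) = -10 + D
O(n, C) = -13/3 - 12*C**2 + n/6 + n*(-10 + C)/6 (O(n, C) = (((-10 + C)*n + ((-8*9)*C)*C) + (n + 2*(-13)))/6 = ((n*(-10 + C) + (-72*C)*C) + (n - 26))/6 = ((n*(-10 + C) - 72*C**2) + (-26 + n))/6 = ((-72*C**2 + n*(-10 + C)) + (-26 + n))/6 = (-26 + n - 72*C**2 + n*(-10 + C))/6 = -13/3 - 12*C**2 + n/6 + n*(-10 + C)/6)
-332866/O(-48, 251) = -332866/(-13/3 - 12*251**2 + (1/6)*(-48) + (1/6)*(-48)*(-10 + 251)) = -332866/(-13/3 - 12*63001 - 8 + (1/6)*(-48)*241) = -332866/(-13/3 - 756012 - 8 - 1928) = -332866/(-2273857/3) = -332866*(-3/2273857) = 998598/2273857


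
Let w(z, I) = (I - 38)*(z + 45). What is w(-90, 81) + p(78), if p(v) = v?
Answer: -1857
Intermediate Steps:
w(z, I) = (-38 + I)*(45 + z)
w(-90, 81) + p(78) = (-1710 - 38*(-90) + 45*81 + 81*(-90)) + 78 = (-1710 + 3420 + 3645 - 7290) + 78 = -1935 + 78 = -1857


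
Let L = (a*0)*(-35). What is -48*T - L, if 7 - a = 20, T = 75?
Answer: -3600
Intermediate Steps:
a = -13 (a = 7 - 1*20 = 7 - 20 = -13)
L = 0 (L = -13*0*(-35) = 0*(-35) = 0)
-48*T - L = -48*75 - 1*0 = -3600 + 0 = -3600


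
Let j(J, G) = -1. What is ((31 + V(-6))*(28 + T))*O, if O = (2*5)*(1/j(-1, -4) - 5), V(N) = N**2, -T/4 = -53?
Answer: -964800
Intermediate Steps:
T = 212 (T = -4*(-53) = 212)
O = -60 (O = (2*5)*(1/(-1) - 5) = 10*(-1 - 5) = 10*(-6) = -60)
((31 + V(-6))*(28 + T))*O = ((31 + (-6)**2)*(28 + 212))*(-60) = ((31 + 36)*240)*(-60) = (67*240)*(-60) = 16080*(-60) = -964800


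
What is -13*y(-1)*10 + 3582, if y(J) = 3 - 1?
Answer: 3322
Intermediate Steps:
y(J) = 2
-13*y(-1)*10 + 3582 = -13*2*10 + 3582 = -26*10 + 3582 = -260 + 3582 = 3322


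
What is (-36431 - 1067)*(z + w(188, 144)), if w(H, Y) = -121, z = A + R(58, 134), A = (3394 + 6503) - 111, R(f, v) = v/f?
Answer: -10512639296/29 ≈ -3.6250e+8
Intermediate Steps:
A = 9786 (A = 9897 - 111 = 9786)
z = 283861/29 (z = 9786 + 134/58 = 9786 + 134*(1/58) = 9786 + 67/29 = 283861/29 ≈ 9788.3)
(-36431 - 1067)*(z + w(188, 144)) = (-36431 - 1067)*(283861/29 - 121) = -37498*280352/29 = -10512639296/29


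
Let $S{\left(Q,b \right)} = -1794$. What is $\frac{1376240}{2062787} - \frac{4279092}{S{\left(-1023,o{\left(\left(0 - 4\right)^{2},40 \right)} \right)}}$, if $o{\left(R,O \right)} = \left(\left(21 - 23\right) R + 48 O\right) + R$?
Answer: $\frac{1471554053994}{616773313} \approx 2385.9$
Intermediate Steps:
$o{\left(R,O \right)} = - R + 48 O$ ($o{\left(R,O \right)} = \left(- 2 R + 48 O\right) + R = - R + 48 O$)
$\frac{1376240}{2062787} - \frac{4279092}{S{\left(-1023,o{\left(\left(0 - 4\right)^{2},40 \right)} \right)}} = \frac{1376240}{2062787} - \frac{4279092}{-1794} = 1376240 \cdot \frac{1}{2062787} - - \frac{713182}{299} = \frac{1376240}{2062787} + \frac{713182}{299} = \frac{1471554053994}{616773313}$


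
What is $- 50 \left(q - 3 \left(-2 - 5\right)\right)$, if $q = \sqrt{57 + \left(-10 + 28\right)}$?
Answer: $-1050 - 250 \sqrt{3} \approx -1483.0$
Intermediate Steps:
$q = 5 \sqrt{3}$ ($q = \sqrt{57 + 18} = \sqrt{75} = 5 \sqrt{3} \approx 8.6602$)
$- 50 \left(q - 3 \left(-2 - 5\right)\right) = - 50 \left(5 \sqrt{3} - 3 \left(-2 - 5\right)\right) = - 50 \left(5 \sqrt{3} - -21\right) = - 50 \left(5 \sqrt{3} + 21\right) = - 50 \left(21 + 5 \sqrt{3}\right) = -1050 - 250 \sqrt{3}$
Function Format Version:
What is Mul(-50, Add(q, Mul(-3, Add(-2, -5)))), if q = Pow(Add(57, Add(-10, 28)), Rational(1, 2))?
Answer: Add(-1050, Mul(-250, Pow(3, Rational(1, 2)))) ≈ -1483.0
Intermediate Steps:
q = Mul(5, Pow(3, Rational(1, 2))) (q = Pow(Add(57, 18), Rational(1, 2)) = Pow(75, Rational(1, 2)) = Mul(5, Pow(3, Rational(1, 2))) ≈ 8.6602)
Mul(-50, Add(q, Mul(-3, Add(-2, -5)))) = Mul(-50, Add(Mul(5, Pow(3, Rational(1, 2))), Mul(-3, Add(-2, -5)))) = Mul(-50, Add(Mul(5, Pow(3, Rational(1, 2))), Mul(-3, -7))) = Mul(-50, Add(Mul(5, Pow(3, Rational(1, 2))), 21)) = Mul(-50, Add(21, Mul(5, Pow(3, Rational(1, 2))))) = Add(-1050, Mul(-250, Pow(3, Rational(1, 2))))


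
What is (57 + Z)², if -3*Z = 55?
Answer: 13456/9 ≈ 1495.1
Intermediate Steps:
Z = -55/3 (Z = -⅓*55 = -55/3 ≈ -18.333)
(57 + Z)² = (57 - 55/3)² = (116/3)² = 13456/9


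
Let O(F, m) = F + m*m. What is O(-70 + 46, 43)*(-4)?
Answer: -7300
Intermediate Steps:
O(F, m) = F + m²
O(-70 + 46, 43)*(-4) = ((-70 + 46) + 43²)*(-4) = (-24 + 1849)*(-4) = 1825*(-4) = -7300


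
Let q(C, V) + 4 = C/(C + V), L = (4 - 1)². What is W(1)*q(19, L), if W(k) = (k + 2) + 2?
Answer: -465/28 ≈ -16.607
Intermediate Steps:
L = 9 (L = 3² = 9)
W(k) = 4 + k (W(k) = (2 + k) + 2 = 4 + k)
q(C, V) = -4 + C/(C + V)
W(1)*q(19, L) = (4 + 1)*((-4*9 - 3*19)/(19 + 9)) = 5*((-36 - 57)/28) = 5*((1/28)*(-93)) = 5*(-93/28) = -465/28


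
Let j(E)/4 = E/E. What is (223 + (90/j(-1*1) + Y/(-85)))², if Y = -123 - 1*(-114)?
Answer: 1743313009/28900 ≈ 60322.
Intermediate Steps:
j(E) = 4 (j(E) = 4*(E/E) = 4*1 = 4)
Y = -9 (Y = -123 + 114 = -9)
(223 + (90/j(-1*1) + Y/(-85)))² = (223 + (90/4 - 9/(-85)))² = (223 + (90*(¼) - 9*(-1/85)))² = (223 + (45/2 + 9/85))² = (223 + 3843/170)² = (41753/170)² = 1743313009/28900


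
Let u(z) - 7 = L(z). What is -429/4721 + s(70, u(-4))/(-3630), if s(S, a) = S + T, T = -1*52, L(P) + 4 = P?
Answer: -273708/2856205 ≈ -0.095829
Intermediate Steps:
L(P) = -4 + P
u(z) = 3 + z (u(z) = 7 + (-4 + z) = 3 + z)
T = -52
s(S, a) = -52 + S (s(S, a) = S - 52 = -52 + S)
-429/4721 + s(70, u(-4))/(-3630) = -429/4721 + (-52 + 70)/(-3630) = -429*1/4721 + 18*(-1/3630) = -429/4721 - 3/605 = -273708/2856205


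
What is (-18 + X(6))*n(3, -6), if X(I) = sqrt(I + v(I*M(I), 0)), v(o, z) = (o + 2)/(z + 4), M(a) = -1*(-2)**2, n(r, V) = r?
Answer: -54 + 3*sqrt(2)/2 ≈ -51.879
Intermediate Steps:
M(a) = -4 (M(a) = -1*4 = -4)
v(o, z) = (2 + o)/(4 + z)
X(I) = sqrt(2)/2 (X(I) = sqrt(I + (2 + I*(-4))/(4 + 0)) = sqrt(I + (2 - 4*I)/4) = sqrt(I + (1/2 - I)) = sqrt(1/2) = sqrt(2)/2)
(-18 + X(6))*n(3, -6) = (-18 + sqrt(2)/2)*3 = -54 + 3*sqrt(2)/2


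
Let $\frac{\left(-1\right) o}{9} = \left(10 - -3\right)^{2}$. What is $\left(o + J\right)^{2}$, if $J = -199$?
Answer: $2958400$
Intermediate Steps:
$o = -1521$ ($o = - 9 \left(10 - -3\right)^{2} = - 9 \left(10 + \left(-2 + 5\right)\right)^{2} = - 9 \left(10 + 3\right)^{2} = - 9 \cdot 13^{2} = \left(-9\right) 169 = -1521$)
$\left(o + J\right)^{2} = \left(-1521 - 199\right)^{2} = \left(-1720\right)^{2} = 2958400$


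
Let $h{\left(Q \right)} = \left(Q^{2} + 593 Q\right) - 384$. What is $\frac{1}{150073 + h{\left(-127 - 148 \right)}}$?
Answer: $\frac{1}{62239} \approx 1.6067 \cdot 10^{-5}$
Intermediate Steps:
$h{\left(Q \right)} = -384 + Q^{2} + 593 Q$
$\frac{1}{150073 + h{\left(-127 - 148 \right)}} = \frac{1}{150073 + \left(-384 + \left(-127 - 148\right)^{2} + 593 \left(-127 - 148\right)\right)} = \frac{1}{150073 + \left(-384 + \left(-275\right)^{2} + 593 \left(-275\right)\right)} = \frac{1}{150073 - 87834} = \frac{1}{62239}$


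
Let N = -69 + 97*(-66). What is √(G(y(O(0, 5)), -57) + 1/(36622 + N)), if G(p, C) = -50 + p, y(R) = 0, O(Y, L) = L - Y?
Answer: I*√45454109899/30151 ≈ 7.0711*I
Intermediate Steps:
N = -6471 (N = -69 - 6402 = -6471)
√(G(y(O(0, 5)), -57) + 1/(36622 + N)) = √((-50 + 0) + 1/(36622 - 6471)) = √(-50 + 1/30151) = √(-1507549/30151) = I*√45454109899/30151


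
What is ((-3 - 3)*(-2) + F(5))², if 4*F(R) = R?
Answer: 2809/16 ≈ 175.56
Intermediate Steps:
F(R) = R/4
((-3 - 3)*(-2) + F(5))² = ((-3 - 3)*(-2) + (¼)*5)² = (-6*(-2) + 5/4)² = (12 + 5/4)² = (53/4)² = 2809/16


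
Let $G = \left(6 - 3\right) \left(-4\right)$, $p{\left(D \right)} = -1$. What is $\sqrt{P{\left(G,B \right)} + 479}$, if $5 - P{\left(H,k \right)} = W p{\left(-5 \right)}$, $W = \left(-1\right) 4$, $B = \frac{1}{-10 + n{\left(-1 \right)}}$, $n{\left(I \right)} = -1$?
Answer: $4 \sqrt{30} \approx 21.909$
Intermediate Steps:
$G = -12$ ($G = 3 \left(-4\right) = -12$)
$B = - \frac{1}{11}$ ($B = \frac{1}{-10 - 1} = \frac{1}{-11} = - \frac{1}{11} \approx -0.090909$)
$W = -4$
$P{\left(H,k \right)} = 1$ ($P{\left(H,k \right)} = 5 - \left(-4\right) \left(-1\right) = 5 - 4 = 1$)
$\sqrt{P{\left(G,B \right)} + 479} = \sqrt{1 + 479} = \sqrt{480} = 4 \sqrt{30}$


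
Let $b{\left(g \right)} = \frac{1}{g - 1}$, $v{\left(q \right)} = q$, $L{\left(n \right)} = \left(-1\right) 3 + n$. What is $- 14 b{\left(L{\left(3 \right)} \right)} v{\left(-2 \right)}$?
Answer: $-28$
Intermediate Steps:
$L{\left(n \right)} = -3 + n$
$b{\left(g \right)} = \frac{1}{-1 + g}$
$- 14 b{\left(L{\left(3 \right)} \right)} v{\left(-2 \right)} = - \frac{14}{-1 + \left(-3 + 3\right)} \left(-2\right) = - \frac{14}{-1 + 0} \left(-2\right) = - \frac{14}{-1} \left(-2\right) = \left(-14\right) \left(-1\right) \left(-2\right) = 14 \left(-2\right) = -28$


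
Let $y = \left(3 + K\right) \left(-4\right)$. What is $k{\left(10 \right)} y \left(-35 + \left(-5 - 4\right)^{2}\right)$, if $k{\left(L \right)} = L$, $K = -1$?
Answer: $-3680$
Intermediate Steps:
$y = -8$ ($y = \left(3 - 1\right) \left(-4\right) = 2 \left(-4\right) = -8$)
$k{\left(10 \right)} y \left(-35 + \left(-5 - 4\right)^{2}\right) = 10 \left(-8\right) \left(-35 + \left(-5 - 4\right)^{2}\right) = - 80 \left(-35 + \left(-9\right)^{2}\right) = - 80 \left(-35 + 81\right) = \left(-80\right) 46 = -3680$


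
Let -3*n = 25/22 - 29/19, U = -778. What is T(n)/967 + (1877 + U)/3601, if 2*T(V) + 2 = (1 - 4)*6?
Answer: 1026723/3482167 ≈ 0.29485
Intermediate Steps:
n = 163/1254 (n = -(25/22 - 29/19)/3 = -1/3*(-163/418) = 163/1254 ≈ 0.12998)
T(V) = -10 (T(V) = -1 + ((1 - 4)*6)/2 = -1 + (-3*6)/2 = -1 + (1/2)*(-18) = -1 - 9 = -10)
T(n)/967 + (1877 + U)/3601 = -10/967 + (1877 - 778)/3601 = -10*1/967 + 1099*(1/3601) = -10/967 + 1099/3601 = 1026723/3482167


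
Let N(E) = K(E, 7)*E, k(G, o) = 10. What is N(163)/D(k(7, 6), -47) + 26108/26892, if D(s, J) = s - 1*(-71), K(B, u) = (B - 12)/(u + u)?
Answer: 711419/31374 ≈ 22.675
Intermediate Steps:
K(B, u) = (-12 + B)/(2*u) (K(B, u) = (-12 + B)/((2*u)) = (-12 + B)*(1/(2*u)) = (-12 + B)/(2*u))
D(s, J) = 71 + s (D(s, J) = s + 71 = 71 + s)
N(E) = E*(-6/7 + E/14) (N(E) = ((½)*(-12 + E)/7)*E = ((½)*(⅐)*(-12 + E))*E = (-6/7 + E/14)*E = E*(-6/7 + E/14))
N(163)/D(k(7, 6), -47) + 26108/26892 = ((1/14)*163*(-12 + 163))/(71 + 10) + 26108/26892 = ((1/14)*163*151)/81 + 26108*(1/26892) = (24613/14)*(1/81) + 6527/6723 = 24613/1134 + 6527/6723 = 711419/31374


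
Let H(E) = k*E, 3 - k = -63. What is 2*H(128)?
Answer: 16896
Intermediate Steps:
k = 66 (k = 3 - 1*(-63) = 3 + 63 = 66)
H(E) = 66*E
2*H(128) = 2*(66*128) = 2*8448 = 16896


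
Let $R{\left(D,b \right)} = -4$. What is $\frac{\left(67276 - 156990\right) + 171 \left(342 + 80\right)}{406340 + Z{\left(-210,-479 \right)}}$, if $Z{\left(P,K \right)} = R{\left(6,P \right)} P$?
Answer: $- \frac{4388}{101795} \approx -0.043106$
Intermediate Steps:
$Z{\left(P,K \right)} = - 4 P$
$\frac{\left(67276 - 156990\right) + 171 \left(342 + 80\right)}{406340 + Z{\left(-210,-479 \right)}} = \frac{\left(67276 - 156990\right) + 171 \left(342 + 80\right)}{406340 - -840} = \frac{\left(67276 - 156990\right) + 171 \cdot 422}{406340 + 840} = \frac{-89714 + 72162}{407180} = \left(-17552\right) \frac{1}{407180} = - \frac{4388}{101795}$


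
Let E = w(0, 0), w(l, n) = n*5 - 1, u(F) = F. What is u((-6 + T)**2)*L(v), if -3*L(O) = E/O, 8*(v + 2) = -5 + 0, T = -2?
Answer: -512/63 ≈ -8.1270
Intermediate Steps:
v = -21/8 (v = -2 + (-5 + 0)/8 = -2 + (1/8)*(-5) = -2 - 5/8 = -21/8 ≈ -2.6250)
w(l, n) = -1 + 5*n (w(l, n) = 5*n - 1 = -1 + 5*n)
E = -1 (E = -1 + 5*0 = -1 + 0 = -1)
L(O) = 1/(3*O) (L(O) = -(-1)/(3*O) = 1/(3*O))
u((-6 + T)**2)*L(v) = (-6 - 2)**2*(1/(3*(-21/8))) = (-8)**2*((1/3)*(-8/21)) = 64*(-8/63) = -512/63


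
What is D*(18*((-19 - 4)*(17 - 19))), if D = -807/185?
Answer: -668196/185 ≈ -3611.9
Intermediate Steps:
D = -807/185 (D = -807*1/185 = -807/185 ≈ -4.3622)
D*(18*((-19 - 4)*(17 - 19))) = -14526*(-19 - 4)*(17 - 19)/185 = -14526*(-23*(-2))/185 = -14526*46/185 = -807/185*828 = -668196/185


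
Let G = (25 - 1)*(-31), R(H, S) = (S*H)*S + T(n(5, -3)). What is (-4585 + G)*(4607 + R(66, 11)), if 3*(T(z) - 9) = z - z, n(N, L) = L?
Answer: -67156058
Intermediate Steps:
T(z) = 9 (T(z) = 9 + (z - z)/3 = 9 + (⅓)*0 = 9 + 0 = 9)
R(H, S) = 9 + H*S² (R(H, S) = (S*H)*S + 9 = (H*S)*S + 9 = H*S² + 9 = 9 + H*S²)
G = -744 (G = 24*(-31) = -744)
(-4585 + G)*(4607 + R(66, 11)) = (-4585 - 744)*(4607 + (9 + 66*11²)) = -5329*(4607 + (9 + 66*121)) = -5329*(4607 + (9 + 7986)) = -5329*(4607 + 7995) = -5329*12602 = -67156058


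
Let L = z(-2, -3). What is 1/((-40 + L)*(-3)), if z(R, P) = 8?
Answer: 1/96 ≈ 0.010417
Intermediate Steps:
L = 8
1/((-40 + L)*(-3)) = 1/((-40 + 8)*(-3)) = 1/(-32*(-3)) = 1/96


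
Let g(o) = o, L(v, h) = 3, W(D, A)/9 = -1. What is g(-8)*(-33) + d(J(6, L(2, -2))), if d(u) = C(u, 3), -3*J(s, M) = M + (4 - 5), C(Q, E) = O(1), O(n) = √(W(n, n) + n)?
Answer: 264 + 2*I*√2 ≈ 264.0 + 2.8284*I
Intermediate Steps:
W(D, A) = -9 (W(D, A) = 9*(-1) = -9)
O(n) = √(-9 + n)
C(Q, E) = 2*I*√2 (C(Q, E) = √(-9 + 1) = √(-8) = 2*I*√2)
J(s, M) = ⅓ - M/3 (J(s, M) = -(M + (4 - 5))/3 = -(M - 1)/3 = -(-1 + M)/3 = ⅓ - M/3)
d(u) = 2*I*√2
g(-8)*(-33) + d(J(6, L(2, -2))) = -8*(-33) + 2*I*√2 = 264 + 2*I*√2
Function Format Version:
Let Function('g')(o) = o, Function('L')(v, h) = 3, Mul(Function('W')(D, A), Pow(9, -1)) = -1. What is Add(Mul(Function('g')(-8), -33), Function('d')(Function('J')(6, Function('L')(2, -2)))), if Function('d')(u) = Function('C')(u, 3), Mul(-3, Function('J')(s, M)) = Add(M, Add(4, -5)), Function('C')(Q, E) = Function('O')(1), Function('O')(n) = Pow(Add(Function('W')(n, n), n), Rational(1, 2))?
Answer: Add(264, Mul(2, I, Pow(2, Rational(1, 2)))) ≈ Add(264.00, Mul(2.8284, I))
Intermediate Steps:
Function('W')(D, A) = -9 (Function('W')(D, A) = Mul(9, -1) = -9)
Function('O')(n) = Pow(Add(-9, n), Rational(1, 2))
Function('C')(Q, E) = Mul(2, I, Pow(2, Rational(1, 2))) (Function('C')(Q, E) = Pow(Add(-9, 1), Rational(1, 2)) = Pow(-8, Rational(1, 2)) = Mul(2, I, Pow(2, Rational(1, 2))))
Function('J')(s, M) = Add(Rational(1, 3), Mul(Rational(-1, 3), M)) (Function('J')(s, M) = Mul(Rational(-1, 3), Add(M, Add(4, -5))) = Mul(Rational(-1, 3), Add(M, -1)) = Mul(Rational(-1, 3), Add(-1, M)) = Add(Rational(1, 3), Mul(Rational(-1, 3), M)))
Function('d')(u) = Mul(2, I, Pow(2, Rational(1, 2)))
Add(Mul(Function('g')(-8), -33), Function('d')(Function('J')(6, Function('L')(2, -2)))) = Add(Mul(-8, -33), Mul(2, I, Pow(2, Rational(1, 2)))) = Add(264, Mul(2, I, Pow(2, Rational(1, 2))))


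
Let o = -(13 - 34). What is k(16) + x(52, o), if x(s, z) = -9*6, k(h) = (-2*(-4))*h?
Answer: 74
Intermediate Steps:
o = 21 (o = -1*(-21) = 21)
k(h) = 8*h
x(s, z) = -54
k(16) + x(52, o) = 8*16 - 54 = 128 - 54 = 74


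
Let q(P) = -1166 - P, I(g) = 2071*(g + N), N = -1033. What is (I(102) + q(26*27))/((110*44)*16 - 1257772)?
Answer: 214441/131148 ≈ 1.6351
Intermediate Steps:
I(g) = -2139343 + 2071*g (I(g) = 2071*(g - 1033) = 2071*(-1033 + g) = -2139343 + 2071*g)
(I(102) + q(26*27))/((110*44)*16 - 1257772) = ((-2139343 + 2071*102) + (-1166 - 26*27))/((110*44)*16 - 1257772) = ((-2139343 + 211242) + (-1166 - 1*702))/(4840*16 - 1257772) = (-1928101 + (-1166 - 702))/(77440 - 1257772) = (-1928101 - 1868)/(-1180332) = -1929969*(-1/1180332) = 214441/131148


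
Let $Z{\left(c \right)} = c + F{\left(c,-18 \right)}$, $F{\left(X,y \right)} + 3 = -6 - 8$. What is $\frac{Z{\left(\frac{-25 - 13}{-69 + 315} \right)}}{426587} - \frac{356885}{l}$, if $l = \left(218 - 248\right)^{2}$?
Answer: $- \frac{1248388638859}{3148212060} \approx -396.54$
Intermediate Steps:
$F{\left(X,y \right)} = -17$ ($F{\left(X,y \right)} = -3 - 14 = -17$)
$Z{\left(c \right)} = -17 + c$ ($Z{\left(c \right)} = c - 17 = -17 + c$)
$l = 900$ ($l = \left(-30\right)^{2} = 900$)
$\frac{Z{\left(\frac{-25 - 13}{-69 + 315} \right)}}{426587} - \frac{356885}{l} = \frac{-17 + \frac{-25 - 13}{-69 + 315}}{426587} - \frac{356885}{900} = \left(-17 - \frac{38}{246}\right) \frac{1}{426587} - \frac{71377}{180} = \left(-17 - \frac{19}{123}\right) \frac{1}{426587} - \frac{71377}{180} = \left(- \frac{2110}{123}\right) \frac{1}{426587} - \frac{71377}{180} = - \frac{2110}{52470201} - \frac{71377}{180} = - \frac{1248388638859}{3148212060}$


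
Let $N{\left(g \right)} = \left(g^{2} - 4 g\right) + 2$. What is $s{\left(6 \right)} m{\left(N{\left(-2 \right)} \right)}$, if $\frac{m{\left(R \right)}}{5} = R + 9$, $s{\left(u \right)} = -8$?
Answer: $-920$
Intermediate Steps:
$N{\left(g \right)} = 2 + g^{2} - 4 g$
$m{\left(R \right)} = 45 + 5 R$ ($m{\left(R \right)} = 5 \left(R + 9\right) = 5 \left(9 + R\right) = 45 + 5 R$)
$s{\left(6 \right)} m{\left(N{\left(-2 \right)} \right)} = - 8 \left(45 + 5 \left(2 + \left(-2\right)^{2} - -8\right)\right) = - 8 \left(45 + 5 \left(2 + 4 + 8\right)\right) = - 8 \left(45 + 5 \cdot 14\right) = - 8 \left(45 + 70\right) = \left(-8\right) 115 = -920$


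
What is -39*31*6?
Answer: -7254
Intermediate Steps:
-39*31*6 = -1209*6 = -7254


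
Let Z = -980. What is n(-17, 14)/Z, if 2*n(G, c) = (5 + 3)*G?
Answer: 17/245 ≈ 0.069388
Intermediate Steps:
n(G, c) = 4*G (n(G, c) = ((5 + 3)*G)/2 = (8*G)/2 = 4*G)
n(-17, 14)/Z = (4*(-17))/(-980) = -68*(-1/980) = 17/245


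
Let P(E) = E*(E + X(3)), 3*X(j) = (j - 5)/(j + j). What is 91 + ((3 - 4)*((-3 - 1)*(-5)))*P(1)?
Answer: 659/9 ≈ 73.222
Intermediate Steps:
X(j) = (-5 + j)/(6*j) (X(j) = ((j - 5)/(j + j))/3 = ((-5 + j)/((2*j)))/3 = ((-5 + j)*(1/(2*j)))/3 = ((-5 + j)/(2*j))/3 = (-5 + j)/(6*j))
P(E) = E*(-⅑ + E) (P(E) = E*(E + (⅙)*(-5 + 3)/3) = E*(E + (⅙)*(⅓)*(-2)) = E*(E - ⅑) = E*(-⅑ + E))
91 + ((3 - 4)*((-3 - 1)*(-5)))*P(1) = 91 + ((3 - 4)*((-3 - 1)*(-5)))*(1*(-⅑ + 1)) = 91 + (-(-4)*(-5))*(1*(8/9)) = 91 - 1*20*(8/9) = 91 - 20*8/9 = 91 - 160/9 = 659/9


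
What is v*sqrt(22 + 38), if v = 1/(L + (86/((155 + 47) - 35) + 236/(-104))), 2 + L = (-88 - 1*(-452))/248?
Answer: -134602*sqrt(15)/153885 ≈ -3.3877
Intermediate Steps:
L = -33/62 (L = -2 + (-88 - 1*(-452))/248 = -2 + (-88 + 452)*(1/248) = -2 + 364*(1/248) = -2 + 91/62 = -33/62 ≈ -0.53226)
v = -67301/153885 (v = 1/(-33/62 + (86/((155 + 47) - 35) + 236/(-104))) = 1/(-33/62 + (86/(202 - 35) + 236*(-1/104))) = 1/(-33/62 + (86/167 - 59/26)) = 1/(-33/62 - 7617/4342) = 1/(-153885/67301) = -67301/153885 ≈ -0.43735)
v*sqrt(22 + 38) = -67301*sqrt(22 + 38)/153885 = -134602*sqrt(15)/153885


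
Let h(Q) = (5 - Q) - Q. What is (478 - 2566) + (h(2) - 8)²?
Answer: -2039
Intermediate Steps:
h(Q) = 5 - 2*Q
(478 - 2566) + (h(2) - 8)² = (478 - 2566) + ((5 - 2*2) - 8)² = -2088 + ((5 - 4) - 8)² = -2088 + (1 - 8)² = -2088 + (-7)² = -2088 + 49 = -2039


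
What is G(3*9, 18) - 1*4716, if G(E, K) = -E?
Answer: -4743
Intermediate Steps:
G(3*9, 18) - 1*4716 = -3*9 - 1*4716 = -1*27 - 4716 = -27 - 4716 = -4743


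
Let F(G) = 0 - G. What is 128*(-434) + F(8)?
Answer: -55560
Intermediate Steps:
F(G) = -G
128*(-434) + F(8) = 128*(-434) - 1*8 = -55552 - 8 = -55560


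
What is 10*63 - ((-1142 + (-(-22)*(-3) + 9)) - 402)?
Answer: 2231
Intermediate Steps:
10*63 - ((-1142 + (-(-22)*(-3) + 9)) - 402) = 630 - ((-1142 + (-11*6 + 9)) - 402) = 630 - ((-1142 + (-66 + 9)) - 402) = 630 - ((-1142 - 57) - 402) = 630 - (-1199 - 402) = 630 - 1*(-1601) = 630 + 1601 = 2231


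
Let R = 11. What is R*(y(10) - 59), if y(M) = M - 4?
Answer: -583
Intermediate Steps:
y(M) = -4 + M
R*(y(10) - 59) = 11*((-4 + 10) - 59) = 11*(6 - 59) = 11*(-53) = -583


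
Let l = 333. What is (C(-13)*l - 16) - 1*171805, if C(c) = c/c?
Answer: -171488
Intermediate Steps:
C(c) = 1
(C(-13)*l - 16) - 1*171805 = (1*333 - 16) - 1*171805 = (333 - 16) - 171805 = 317 - 171805 = -171488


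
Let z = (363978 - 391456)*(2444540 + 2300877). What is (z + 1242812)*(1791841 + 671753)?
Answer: -321236214376337316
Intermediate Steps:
z = -130394568326 (z = -27478*4745417 = -130394568326)
(z + 1242812)*(1791841 + 671753) = (-130394568326 + 1242812)*(1791841 + 671753) = -130393325514*2463594 = -321236214376337316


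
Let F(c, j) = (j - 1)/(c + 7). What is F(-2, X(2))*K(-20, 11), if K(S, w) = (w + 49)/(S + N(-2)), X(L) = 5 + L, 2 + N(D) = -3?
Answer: -72/25 ≈ -2.8800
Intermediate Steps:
N(D) = -5 (N(D) = -2 - 3 = -5)
K(S, w) = (49 + w)/(-5 + S) (K(S, w) = (w + 49)/(S - 5) = (49 + w)/(-5 + S))
F(c, j) = (-1 + j)/(7 + c)
F(-2, X(2))*K(-20, 11) = ((-1 + (5 + 2))/(7 - 2))*((49 + 11)/(-5 - 20)) = ((-1 + 7)/5)*(60/(-25)) = ((⅕)*6)*(-1/25*60) = (6/5)*(-12/5) = -72/25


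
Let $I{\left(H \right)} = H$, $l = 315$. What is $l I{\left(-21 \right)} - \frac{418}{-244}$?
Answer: $- \frac{806821}{122} \approx -6613.3$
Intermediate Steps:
$l I{\left(-21 \right)} - \frac{418}{-244} = 315 \left(-21\right) - \frac{418}{-244} = -6615 - - \frac{209}{122} = -6615 + \frac{209}{122} = - \frac{806821}{122}$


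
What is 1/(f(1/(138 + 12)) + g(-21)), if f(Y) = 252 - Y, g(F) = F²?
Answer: 150/103949 ≈ 0.0014430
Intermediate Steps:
1/(f(1/(138 + 12)) + g(-21)) = 1/((252 - 1/(138 + 12)) + (-21)²) = 1/((252 - 1/150) + 441) = 1/(37799/150 + 441) = 1/(103949/150) = 150/103949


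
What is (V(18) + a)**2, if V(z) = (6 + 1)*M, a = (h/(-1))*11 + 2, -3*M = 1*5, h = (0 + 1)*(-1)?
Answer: 16/9 ≈ 1.7778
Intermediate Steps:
h = -1 (h = 1*(-1) = -1)
M = -5/3 ≈ -1.6667
a = 13 (a = -1/(-1)*11 + 2 = -1*(-1)*11 + 2 = 1*11 + 2 = 11 + 2 = 13)
V(z) = -35/3 (V(z) = (6 + 1)*(-5/3) = 7*(-5/3) = -35/3)
(V(18) + a)**2 = (-35/3 + 13)**2 = (4/3)**2 = 16/9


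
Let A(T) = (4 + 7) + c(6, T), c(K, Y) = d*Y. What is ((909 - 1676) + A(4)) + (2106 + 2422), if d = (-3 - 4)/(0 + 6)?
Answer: 11302/3 ≈ 3767.3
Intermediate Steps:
d = -7/6 ≈ -1.1667
c(K, Y) = -7*Y/6
A(T) = 11 - 7*T/6 (A(T) = (4 + 7) - 7*T/6 = 11 - 7*T/6)
((909 - 1676) + A(4)) + (2106 + 2422) = ((909 - 1676) + (11 - 7/6*4)) + (2106 + 2422) = (-767 + (11 - 14/3)) + 4528 = (-767 + 19/3) + 4528 = -2282/3 + 4528 = 11302/3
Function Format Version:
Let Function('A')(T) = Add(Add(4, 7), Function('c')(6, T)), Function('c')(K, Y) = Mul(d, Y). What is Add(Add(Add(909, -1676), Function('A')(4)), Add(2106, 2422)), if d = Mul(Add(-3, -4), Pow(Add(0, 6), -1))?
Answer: Rational(11302, 3) ≈ 3767.3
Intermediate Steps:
d = Rational(-7, 6) (d = Mul(-7, Pow(6, -1)) = Mul(-7, Rational(1, 6)) = Rational(-7, 6) ≈ -1.1667)
Function('c')(K, Y) = Mul(Rational(-7, 6), Y)
Function('A')(T) = Add(11, Mul(Rational(-7, 6), T)) (Function('A')(T) = Add(Add(4, 7), Mul(Rational(-7, 6), T)) = Add(11, Mul(Rational(-7, 6), T)))
Add(Add(Add(909, -1676), Function('A')(4)), Add(2106, 2422)) = Add(Add(Add(909, -1676), Add(11, Mul(Rational(-7, 6), 4))), Add(2106, 2422)) = Add(Add(-767, Add(11, Rational(-14, 3))), 4528) = Add(Add(-767, Rational(19, 3)), 4528) = Add(Rational(-2282, 3), 4528) = Rational(11302, 3)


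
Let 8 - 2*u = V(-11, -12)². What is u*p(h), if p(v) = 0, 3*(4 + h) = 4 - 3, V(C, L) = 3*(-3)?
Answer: 0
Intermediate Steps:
V(C, L) = -9
h = -11/3 (h = -4 + (4 - 3)/3 = -4 + (⅓)*1 = -4 + ⅓ = -11/3 ≈ -3.6667)
u = -73/2 (u = 4 - ½*(-9)² = 4 - ½*81 = 4 - 81/2 = -73/2 ≈ -36.500)
u*p(h) = -73/2*0 = 0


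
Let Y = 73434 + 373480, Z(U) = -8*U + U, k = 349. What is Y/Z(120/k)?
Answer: -77986493/420 ≈ -1.8568e+5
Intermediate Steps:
Z(U) = -7*U
Y = 446914
Y/Z(120/k) = 446914/((-840/349)) = 446914/((-7*120/349)) = 446914/(-840/349) = 446914*(-349/840) = -77986493/420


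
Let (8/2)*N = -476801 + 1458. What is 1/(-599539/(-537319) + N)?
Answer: -126428/15024025133 ≈ -8.4151e-6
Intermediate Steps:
N = -475343/4 (N = (-476801 + 1458)/4 = (1/4)*(-475343) = -475343/4 ≈ -1.1884e+5)
1/(-599539/(-537319) + N) = 1/(-599539/(-537319) - 475343/4) = 1/(-599539*(-1/537319) - 475343/4) = 1/(35267/31607 - 475343/4) = 1/(-15024025133/126428) = -126428/15024025133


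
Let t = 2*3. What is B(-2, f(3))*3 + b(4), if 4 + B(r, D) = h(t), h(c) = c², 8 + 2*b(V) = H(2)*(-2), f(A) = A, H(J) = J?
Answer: 90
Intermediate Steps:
t = 6
b(V) = -6 (b(V) = -4 + (2*(-2))/2 = -4 + (½)*(-4) = -4 - 2 = -6)
B(r, D) = 32 (B(r, D) = -4 + 6² = -4 + 36 = 32)
B(-2, f(3))*3 + b(4) = 32*3 - 6 = 96 - 6 = 90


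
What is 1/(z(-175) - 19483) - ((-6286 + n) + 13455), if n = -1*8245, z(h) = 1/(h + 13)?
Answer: 3396121610/3156247 ≈ 1076.0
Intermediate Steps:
z(h) = 1/(13 + h)
n = -8245
1/(z(-175) - 19483) - ((-6286 + n) + 13455) = 1/(1/(13 - 175) - 19483) - ((-6286 - 8245) + 13455) = 1/(1/(-162) - 19483) - (-14531 + 13455) = 1/(-1/162 - 19483) - 1*(-1076) = 1/(-3156247/162) + 1076 = -162/3156247 + 1076 = 3396121610/3156247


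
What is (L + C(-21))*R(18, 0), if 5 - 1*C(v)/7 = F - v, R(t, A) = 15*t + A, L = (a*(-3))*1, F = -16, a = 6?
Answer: -4860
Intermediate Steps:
L = -18 (L = (6*(-3))*1 = -18*1 = -18)
R(t, A) = A + 15*t
C(v) = 147 + 7*v (C(v) = 35 - 7*(-16 - v) = 35 + (112 + 7*v) = 147 + 7*v)
(L + C(-21))*R(18, 0) = (-18 + (147 + 7*(-21)))*(0 + 15*18) = (-18 + (147 - 147))*(0 + 270) = (-18 + 0)*270 = -18*270 = -4860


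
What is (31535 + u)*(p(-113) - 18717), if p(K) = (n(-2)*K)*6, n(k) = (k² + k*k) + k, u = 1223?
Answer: -746391030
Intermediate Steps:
n(k) = k + 2*k² (n(k) = (k² + k²) + k = 2*k² + k = k + 2*k²)
p(K) = 36*K (p(K) = ((-2*(1 + 2*(-2)))*K)*6 = ((-2*(1 - 4))*K)*6 = ((-2*(-3))*K)*6 = (6*K)*6 = 36*K)
(31535 + u)*(p(-113) - 18717) = (31535 + 1223)*(36*(-113) - 18717) = 32758*(-4068 - 18717) = 32758*(-22785) = -746391030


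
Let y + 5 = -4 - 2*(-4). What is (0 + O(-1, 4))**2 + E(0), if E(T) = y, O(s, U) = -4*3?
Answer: 143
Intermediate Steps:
y = -1 (y = -5 + (-4 - 2*(-4)) = -5 + (-4 + 8) = -5 + 4 = -1)
O(s, U) = -12
E(T) = -1
(0 + O(-1, 4))**2 + E(0) = (0 - 12)**2 - 1 = (-12)**2 - 1 = 144 - 1 = 143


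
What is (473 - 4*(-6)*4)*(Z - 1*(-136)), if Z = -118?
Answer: 10242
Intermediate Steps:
(473 - 4*(-6)*4)*(Z - 1*(-136)) = (473 - 4*(-6)*4)*(-118 - 1*(-136)) = (473 + 24*4)*(-118 + 136) = (473 + 96)*18 = 569*18 = 10242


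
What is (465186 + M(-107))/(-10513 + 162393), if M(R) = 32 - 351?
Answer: 464867/151880 ≈ 3.0608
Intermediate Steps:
M(R) = -319
(465186 + M(-107))/(-10513 + 162393) = (465186 - 319)/(-10513 + 162393) = 464867/151880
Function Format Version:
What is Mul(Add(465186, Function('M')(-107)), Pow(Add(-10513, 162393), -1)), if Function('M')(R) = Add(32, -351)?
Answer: Rational(464867, 151880) ≈ 3.0608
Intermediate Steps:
Function('M')(R) = -319
Mul(Add(465186, Function('M')(-107)), Pow(Add(-10513, 162393), -1)) = Mul(Add(465186, -319), Pow(Add(-10513, 162393), -1)) = Mul(464867, Pow(151880, -1)) = Mul(464867, Rational(1, 151880)) = Rational(464867, 151880)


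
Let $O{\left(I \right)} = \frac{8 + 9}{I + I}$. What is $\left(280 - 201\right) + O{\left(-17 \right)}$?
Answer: $\frac{157}{2} \approx 78.5$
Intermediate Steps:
$O{\left(I \right)} = \frac{17}{2 I}$
$\left(280 - 201\right) + O{\left(-17 \right)} = \left(280 - 201\right) + \frac{17}{2 \left(-17\right)} = 79 + \frac{17}{2} \left(- \frac{1}{17}\right) = 79 - \frac{1}{2} = \frac{157}{2}$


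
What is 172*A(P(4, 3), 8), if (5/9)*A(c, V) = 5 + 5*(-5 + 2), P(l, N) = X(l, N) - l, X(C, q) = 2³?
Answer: -3096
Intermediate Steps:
X(C, q) = 8
P(l, N) = 8 - l
A(c, V) = -18 (A(c, V) = 9*(5 + 5*(-5 + 2))/5 = 9*(5 + 5*(-3))/5 = 9*(5 - 15)/5 = (9/5)*(-10) = -18)
172*A(P(4, 3), 8) = 172*(-18) = -3096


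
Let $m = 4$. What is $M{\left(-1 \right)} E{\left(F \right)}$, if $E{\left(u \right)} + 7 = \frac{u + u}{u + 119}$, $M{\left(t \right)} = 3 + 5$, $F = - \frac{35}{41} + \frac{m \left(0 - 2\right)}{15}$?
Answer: $- \frac{1016060}{18083} \approx -56.189$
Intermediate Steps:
$F = - \frac{853}{615}$ ($F = - \frac{35}{41} + \frac{4 \left(0 - 2\right)}{15} = \left(-35\right) \frac{1}{41} + 4 \left(-2\right) \frac{1}{15} = - \frac{35}{41} - \frac{8}{15} = - \frac{853}{615} \approx -1.387$)
$M{\left(t \right)} = 8$
$E{\left(u \right)} = -7 + \frac{2 u}{119 + u}$ ($E{\left(u \right)} = -7 + \frac{u + u}{u + 119} = -7 + \frac{2 u}{119 + u}$)
$M{\left(-1 \right)} E{\left(F \right)} = 8 \frac{-833 - - \frac{853}{123}}{119 - \frac{853}{615}} = 8 \frac{-833 + \frac{853}{123}}{\frac{72332}{615}} = 8 \cdot \frac{615}{72332} \left(- \frac{101606}{123}\right) = 8 \left(- \frac{254015}{36166}\right) = - \frac{1016060}{18083}$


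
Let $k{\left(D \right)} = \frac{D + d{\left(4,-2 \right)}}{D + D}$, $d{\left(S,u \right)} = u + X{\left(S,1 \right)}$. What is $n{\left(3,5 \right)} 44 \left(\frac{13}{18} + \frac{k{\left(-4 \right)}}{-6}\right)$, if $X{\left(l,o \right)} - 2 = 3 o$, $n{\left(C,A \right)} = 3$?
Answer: $\frac{1111}{12} \approx 92.583$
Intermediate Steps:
$X{\left(l,o \right)} = 2 + 3 o$
$d{\left(S,u \right)} = 5 + u$ ($d{\left(S,u \right)} = u + \left(2 + 3 \cdot 1\right) = u + \left(2 + 3\right) = u + 5 = 5 + u$)
$k{\left(D \right)} = \frac{3 + D}{2 D}$ ($k{\left(D \right)} = \frac{D + \left(5 - 2\right)}{D + D} = \frac{D + 3}{2 D} = \left(3 + D\right) \frac{1}{2 D} = \frac{3 + D}{2 D}$)
$n{\left(3,5 \right)} 44 \left(\frac{13}{18} + \frac{k{\left(-4 \right)}}{-6}\right) = 3 \cdot 44 \left(\frac{13}{18} + \frac{\frac{1}{2} \frac{1}{-4} \left(3 - 4\right)}{-6}\right) = 132 \left(13 \cdot \frac{1}{18} + \frac{1}{2} \left(- \frac{1}{4}\right) \left(-1\right) \left(- \frac{1}{6}\right)\right) = 132 \left(\frac{13}{18} + \frac{1}{8} \left(- \frac{1}{6}\right)\right) = 132 \left(\frac{13}{18} - \frac{1}{48}\right) = 132 \cdot \frac{101}{144} = \frac{1111}{12}$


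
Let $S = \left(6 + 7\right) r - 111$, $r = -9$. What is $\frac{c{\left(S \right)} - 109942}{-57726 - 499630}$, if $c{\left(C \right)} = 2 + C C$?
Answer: $\frac{14489}{139339} \approx 0.10398$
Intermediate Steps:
$S = -228$ ($S = \left(6 + 7\right) \left(-9\right) - 111 = 13 \left(-9\right) - 111 = -117 - 111 = -228$)
$c{\left(C \right)} = 2 + C^{2}$
$\frac{c{\left(S \right)} - 109942}{-57726 - 499630} = \frac{\left(2 + \left(-228\right)^{2}\right) - 109942}{-57726 - 499630} = \frac{\left(2 + 51984\right) - 109942}{-557356} = \left(51986 - 109942\right) \left(- \frac{1}{557356}\right) = \left(-57956\right) \left(- \frac{1}{557356}\right) = \frac{14489}{139339}$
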